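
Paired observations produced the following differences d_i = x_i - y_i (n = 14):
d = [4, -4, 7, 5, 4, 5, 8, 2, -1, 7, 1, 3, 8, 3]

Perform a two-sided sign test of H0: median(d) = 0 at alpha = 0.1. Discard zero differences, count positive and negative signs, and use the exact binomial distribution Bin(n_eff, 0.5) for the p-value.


Step 1: Discard zero differences. Original n = 14; n_eff = number of nonzero differences = 14.
Nonzero differences (with sign): +4, -4, +7, +5, +4, +5, +8, +2, -1, +7, +1, +3, +8, +3
Step 2: Count signs: positive = 12, negative = 2.
Step 3: Under H0: P(positive) = 0.5, so the number of positives S ~ Bin(14, 0.5).
Step 4: Two-sided exact p-value = sum of Bin(14,0.5) probabilities at or below the observed probability = 0.012939.
Step 5: alpha = 0.1. reject H0.

n_eff = 14, pos = 12, neg = 2, p = 0.012939, reject H0.


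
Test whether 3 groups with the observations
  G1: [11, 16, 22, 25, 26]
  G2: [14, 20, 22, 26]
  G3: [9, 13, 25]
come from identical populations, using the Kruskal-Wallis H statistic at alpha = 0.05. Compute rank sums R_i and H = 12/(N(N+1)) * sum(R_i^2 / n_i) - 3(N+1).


Step 1: Combine all N = 12 observations and assign midranks.
sorted (value, group, rank): (9,G3,1), (11,G1,2), (13,G3,3), (14,G2,4), (16,G1,5), (20,G2,6), (22,G1,7.5), (22,G2,7.5), (25,G1,9.5), (25,G3,9.5), (26,G1,11.5), (26,G2,11.5)
Step 2: Sum ranks within each group.
R_1 = 35.5 (n_1 = 5)
R_2 = 29 (n_2 = 4)
R_3 = 13.5 (n_3 = 3)
Step 3: H = 12/(N(N+1)) * sum(R_i^2/n_i) - 3(N+1)
     = 12/(12*13) * (35.5^2/5 + 29^2/4 + 13.5^2/3) - 3*13
     = 0.076923 * 523.05 - 39
     = 1.234615.
Step 4: Ties present; correction factor C = 1 - 18/(12^3 - 12) = 0.989510. Corrected H = 1.234615 / 0.989510 = 1.247703.
Step 5: Under H0, H ~ chi^2(2); p-value = 0.535876.
Step 6: alpha = 0.05. fail to reject H0.

H = 1.2477, df = 2, p = 0.535876, fail to reject H0.


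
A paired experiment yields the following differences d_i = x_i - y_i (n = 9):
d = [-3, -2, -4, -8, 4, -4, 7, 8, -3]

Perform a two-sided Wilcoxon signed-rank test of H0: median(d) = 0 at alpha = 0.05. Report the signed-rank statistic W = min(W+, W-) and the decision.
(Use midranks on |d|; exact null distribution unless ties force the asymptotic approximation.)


Step 1: Drop any zero differences (none here) and take |d_i|.
|d| = [3, 2, 4, 8, 4, 4, 7, 8, 3]
Step 2: Midrank |d_i| (ties get averaged ranks).
ranks: |3|->2.5, |2|->1, |4|->5, |8|->8.5, |4|->5, |4|->5, |7|->7, |8|->8.5, |3|->2.5
Step 3: Attach original signs; sum ranks with positive sign and with negative sign.
W+ = 5 + 7 + 8.5 = 20.5
W- = 2.5 + 1 + 5 + 8.5 + 5 + 2.5 = 24.5
(Check: W+ + W- = 45 should equal n(n+1)/2 = 45.)
Step 4: Test statistic W = min(W+, W-) = 20.5.
Step 5: Ties in |d|, so use the tie-corrected normal approximation.
        E[W] = n(n+1)/4 = 9*10/4 = 22.5.
        Tie groups: |d|=3 (t=2), |d|=4 (t=3), |d|=8 (t=2); sum(t^3 - t) = 36.
        Var[W] = n(n+1)(2n+1)/24 - sum(t^3-t)/48 = 1710/24 - 36/48 = 70.5.
        z = (W - E[W]) / sqrt(Var[W]) = (20.5 - 22.5) / 8.3964 = -0.2382.
        Two-sided p = 2*Phi(z) = 0.811729.
Step 6: alpha = 0.05. fail to reject H0.

W+ = 20.5, W- = 24.5, W = min = 20.5, p = 0.811729, fail to reject H0.


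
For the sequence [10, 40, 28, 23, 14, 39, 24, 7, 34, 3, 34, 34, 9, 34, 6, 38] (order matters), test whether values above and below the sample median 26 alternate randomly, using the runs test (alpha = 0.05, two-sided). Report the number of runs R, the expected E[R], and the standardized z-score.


Step 1: Compute median = 26; label A = above, B = below.
Labels in order: BAABBABBABAABABA  (n_A = 8, n_B = 8)
Step 2: Count runs R = 12.
Step 3: Under H0 (random ordering), E[R] = 2*n_A*n_B/(n_A+n_B) + 1 = 2*8*8/16 + 1 = 9.0000.
        Var[R] = 2*n_A*n_B*(2*n_A*n_B - n_A - n_B) / ((n_A+n_B)^2 * (n_A+n_B-1)) = 14336/3840 = 3.7333.
        SD[R] = 1.9322.
Step 4: Continuity-corrected z = (R - 0.5 - E[R]) / SD[R] = (12 - 0.5 - 9.0000) / 1.9322 = 1.2939.
Step 5: Two-sided p-value via normal approximation = 2*(1 - Phi(|z|)) = 0.195709.
Step 6: alpha = 0.05. fail to reject H0.

R = 12, z = 1.2939, p = 0.195709, fail to reject H0.


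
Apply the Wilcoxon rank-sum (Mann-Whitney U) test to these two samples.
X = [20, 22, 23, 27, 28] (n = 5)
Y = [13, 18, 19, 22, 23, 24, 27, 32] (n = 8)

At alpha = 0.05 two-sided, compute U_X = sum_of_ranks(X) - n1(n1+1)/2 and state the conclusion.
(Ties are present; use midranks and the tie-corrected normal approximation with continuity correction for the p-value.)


Step 1: Combine and sort all 13 observations; assign midranks.
sorted (value, group): (13,Y), (18,Y), (19,Y), (20,X), (22,X), (22,Y), (23,X), (23,Y), (24,Y), (27,X), (27,Y), (28,X), (32,Y)
ranks: 13->1, 18->2, 19->3, 20->4, 22->5.5, 22->5.5, 23->7.5, 23->7.5, 24->9, 27->10.5, 27->10.5, 28->12, 32->13
Step 2: Rank sum for X: R1 = 4 + 5.5 + 7.5 + 10.5 + 12 = 39.5.
Step 3: U_X = R1 - n1(n1+1)/2 = 39.5 - 5*6/2 = 39.5 - 15 = 24.5.
       U_Y = n1*n2 - U_X = 40 - 24.5 = 15.5.
Step 4: Ties are present, so use the tie-corrected normal approximation (with continuity correction) for the p-value.
Step 5: p-value = 0.556554; compare to alpha = 0.05. fail to reject H0.

U_X = 24.5, p = 0.556554, fail to reject H0 at alpha = 0.05.


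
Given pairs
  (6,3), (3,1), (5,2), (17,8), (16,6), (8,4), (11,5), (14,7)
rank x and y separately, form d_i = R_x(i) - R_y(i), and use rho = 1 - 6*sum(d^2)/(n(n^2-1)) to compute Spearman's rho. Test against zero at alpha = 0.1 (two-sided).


Step 1: Rank x and y separately (midranks; no ties here).
rank(x): 6->3, 3->1, 5->2, 17->8, 16->7, 8->4, 11->5, 14->6
rank(y): 3->3, 1->1, 2->2, 8->8, 6->6, 4->4, 5->5, 7->7
Step 2: d_i = R_x(i) - R_y(i); compute d_i^2.
  (3-3)^2=0, (1-1)^2=0, (2-2)^2=0, (8-8)^2=0, (7-6)^2=1, (4-4)^2=0, (5-5)^2=0, (6-7)^2=1
sum(d^2) = 2.
Step 3: rho = 1 - 6*2 / (8*(8^2 - 1)) = 1 - 12/504 = 0.976190.
Step 4: Under H0, t = rho * sqrt((n-2)/(1-rho^2)) = 11.0235 ~ t(6).
Step 5: Two-sided p-value from the t-distribution with 6 df = 0.000033.
Step 6: alpha = 0.1. reject H0.

rho = 0.9762, p = 0.000033, reject H0 at alpha = 0.1.


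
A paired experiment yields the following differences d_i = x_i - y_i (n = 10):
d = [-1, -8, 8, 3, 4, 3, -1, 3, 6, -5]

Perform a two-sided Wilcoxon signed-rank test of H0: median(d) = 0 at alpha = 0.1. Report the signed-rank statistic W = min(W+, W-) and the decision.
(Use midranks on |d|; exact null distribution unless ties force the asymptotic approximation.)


Step 1: Drop any zero differences (none here) and take |d_i|.
|d| = [1, 8, 8, 3, 4, 3, 1, 3, 6, 5]
Step 2: Midrank |d_i| (ties get averaged ranks).
ranks: |1|->1.5, |8|->9.5, |8|->9.5, |3|->4, |4|->6, |3|->4, |1|->1.5, |3|->4, |6|->8, |5|->7
Step 3: Attach original signs; sum ranks with positive sign and with negative sign.
W+ = 9.5 + 4 + 6 + 4 + 4 + 8 = 35.5
W- = 1.5 + 9.5 + 1.5 + 7 = 19.5
(Check: W+ + W- = 55 should equal n(n+1)/2 = 55.)
Step 4: Test statistic W = min(W+, W-) = 19.5.
Step 5: Ties in |d|, so use the tie-corrected normal approximation.
        E[W] = n(n+1)/4 = 10*11/4 = 27.5.
        Tie groups: |d|=1 (t=2), |d|=3 (t=3), |d|=8 (t=2); sum(t^3 - t) = 36.
        Var[W] = n(n+1)(2n+1)/24 - sum(t^3-t)/48 = 2310/24 - 36/48 = 95.5.
        z = (W - E[W]) / sqrt(Var[W]) = (19.5 - 27.5) / 9.7724 = -0.8186.
        Two-sided p = 2*Phi(z) = 0.412997.
Step 6: alpha = 0.1. fail to reject H0.

W+ = 35.5, W- = 19.5, W = min = 19.5, p = 0.412997, fail to reject H0.


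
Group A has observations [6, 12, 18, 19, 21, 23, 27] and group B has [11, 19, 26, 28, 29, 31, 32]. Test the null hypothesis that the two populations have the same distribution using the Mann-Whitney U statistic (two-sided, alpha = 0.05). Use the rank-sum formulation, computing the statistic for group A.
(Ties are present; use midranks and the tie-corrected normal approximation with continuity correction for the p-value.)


Step 1: Combine and sort all 14 observations; assign midranks.
sorted (value, group): (6,X), (11,Y), (12,X), (18,X), (19,X), (19,Y), (21,X), (23,X), (26,Y), (27,X), (28,Y), (29,Y), (31,Y), (32,Y)
ranks: 6->1, 11->2, 12->3, 18->4, 19->5.5, 19->5.5, 21->7, 23->8, 26->9, 27->10, 28->11, 29->12, 31->13, 32->14
Step 2: Rank sum for X: R1 = 1 + 3 + 4 + 5.5 + 7 + 8 + 10 = 38.5.
Step 3: U_X = R1 - n1(n1+1)/2 = 38.5 - 7*8/2 = 38.5 - 28 = 10.5.
       U_Y = n1*n2 - U_X = 49 - 10.5 = 38.5.
Step 4: Ties are present, so use the tie-corrected normal approximation (with continuity correction) for the p-value.
Step 5: p-value = 0.084192; compare to alpha = 0.05. fail to reject H0.

U_X = 10.5, p = 0.084192, fail to reject H0 at alpha = 0.05.


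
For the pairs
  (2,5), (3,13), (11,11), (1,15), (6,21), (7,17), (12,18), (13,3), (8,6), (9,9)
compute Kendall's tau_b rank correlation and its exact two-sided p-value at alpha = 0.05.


Step 1: Enumerate the 45 unordered pairs (i,j) with i<j and classify each by sign(x_j-x_i) * sign(y_j-y_i).
  (1,2):dx=+1,dy=+8->C; (1,3):dx=+9,dy=+6->C; (1,4):dx=-1,dy=+10->D; (1,5):dx=+4,dy=+16->C
  (1,6):dx=+5,dy=+12->C; (1,7):dx=+10,dy=+13->C; (1,8):dx=+11,dy=-2->D; (1,9):dx=+6,dy=+1->C
  (1,10):dx=+7,dy=+4->C; (2,3):dx=+8,dy=-2->D; (2,4):dx=-2,dy=+2->D; (2,5):dx=+3,dy=+8->C
  (2,6):dx=+4,dy=+4->C; (2,7):dx=+9,dy=+5->C; (2,8):dx=+10,dy=-10->D; (2,9):dx=+5,dy=-7->D
  (2,10):dx=+6,dy=-4->D; (3,4):dx=-10,dy=+4->D; (3,5):dx=-5,dy=+10->D; (3,6):dx=-4,dy=+6->D
  (3,7):dx=+1,dy=+7->C; (3,8):dx=+2,dy=-8->D; (3,9):dx=-3,dy=-5->C; (3,10):dx=-2,dy=-2->C
  (4,5):dx=+5,dy=+6->C; (4,6):dx=+6,dy=+2->C; (4,7):dx=+11,dy=+3->C; (4,8):dx=+12,dy=-12->D
  (4,9):dx=+7,dy=-9->D; (4,10):dx=+8,dy=-6->D; (5,6):dx=+1,dy=-4->D; (5,7):dx=+6,dy=-3->D
  (5,8):dx=+7,dy=-18->D; (5,9):dx=+2,dy=-15->D; (5,10):dx=+3,dy=-12->D; (6,7):dx=+5,dy=+1->C
  (6,8):dx=+6,dy=-14->D; (6,9):dx=+1,dy=-11->D; (6,10):dx=+2,dy=-8->D; (7,8):dx=+1,dy=-15->D
  (7,9):dx=-4,dy=-12->C; (7,10):dx=-3,dy=-9->C; (8,9):dx=-5,dy=+3->D; (8,10):dx=-4,dy=+6->D
  (9,10):dx=+1,dy=+3->C
Step 2: C = 20, D = 25, total pairs = 45.
Step 3: tau = (C - D)/(n(n-1)/2) = (20 - 25)/45 = -0.111111.
Step 4: Exact two-sided p-value (enumerate n! = 3628800 permutations of y under H0): p = 0.727490.
Step 5: alpha = 0.05. fail to reject H0.

tau_b = -0.1111 (C=20, D=25), p = 0.727490, fail to reject H0.


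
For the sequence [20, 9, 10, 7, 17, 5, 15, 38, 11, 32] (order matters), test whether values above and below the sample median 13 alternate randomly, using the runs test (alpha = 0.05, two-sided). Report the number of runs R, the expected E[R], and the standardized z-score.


Step 1: Compute median = 13; label A = above, B = below.
Labels in order: ABBBABAABA  (n_A = 5, n_B = 5)
Step 2: Count runs R = 7.
Step 3: Under H0 (random ordering), E[R] = 2*n_A*n_B/(n_A+n_B) + 1 = 2*5*5/10 + 1 = 6.0000.
        Var[R] = 2*n_A*n_B*(2*n_A*n_B - n_A - n_B) / ((n_A+n_B)^2 * (n_A+n_B-1)) = 2000/900 = 2.2222.
        SD[R] = 1.4907.
Step 4: Continuity-corrected z = (R - 0.5 - E[R]) / SD[R] = (7 - 0.5 - 6.0000) / 1.4907 = 0.3354.
Step 5: Two-sided p-value via normal approximation = 2*(1 - Phi(|z|)) = 0.737316.
Step 6: alpha = 0.05. fail to reject H0.

R = 7, z = 0.3354, p = 0.737316, fail to reject H0.


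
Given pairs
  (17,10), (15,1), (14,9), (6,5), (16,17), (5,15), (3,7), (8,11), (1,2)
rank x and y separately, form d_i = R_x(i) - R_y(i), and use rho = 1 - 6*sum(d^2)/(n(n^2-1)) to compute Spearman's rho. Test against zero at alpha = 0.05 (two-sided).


Step 1: Rank x and y separately (midranks; no ties here).
rank(x): 17->9, 15->7, 14->6, 6->4, 16->8, 5->3, 3->2, 8->5, 1->1
rank(y): 10->6, 1->1, 9->5, 5->3, 17->9, 15->8, 7->4, 11->7, 2->2
Step 2: d_i = R_x(i) - R_y(i); compute d_i^2.
  (9-6)^2=9, (7-1)^2=36, (6-5)^2=1, (4-3)^2=1, (8-9)^2=1, (3-8)^2=25, (2-4)^2=4, (5-7)^2=4, (1-2)^2=1
sum(d^2) = 82.
Step 3: rho = 1 - 6*82 / (9*(9^2 - 1)) = 1 - 492/720 = 0.316667.
Step 4: Under H0, t = rho * sqrt((n-2)/(1-rho^2)) = 0.8833 ~ t(7).
Step 5: Two-sided p-value from the t-distribution with 7 df = 0.406397.
Step 6: alpha = 0.05. fail to reject H0.

rho = 0.3167, p = 0.406397, fail to reject H0 at alpha = 0.05.


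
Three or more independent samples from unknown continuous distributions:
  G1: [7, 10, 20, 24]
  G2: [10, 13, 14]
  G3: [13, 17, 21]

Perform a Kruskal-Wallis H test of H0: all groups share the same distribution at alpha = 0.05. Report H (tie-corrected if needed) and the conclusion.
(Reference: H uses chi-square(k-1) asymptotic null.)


Step 1: Combine all N = 10 observations and assign midranks.
sorted (value, group, rank): (7,G1,1), (10,G1,2.5), (10,G2,2.5), (13,G2,4.5), (13,G3,4.5), (14,G2,6), (17,G3,7), (20,G1,8), (21,G3,9), (24,G1,10)
Step 2: Sum ranks within each group.
R_1 = 21.5 (n_1 = 4)
R_2 = 13 (n_2 = 3)
R_3 = 20.5 (n_3 = 3)
Step 3: H = 12/(N(N+1)) * sum(R_i^2/n_i) - 3(N+1)
     = 12/(10*11) * (21.5^2/4 + 13^2/3 + 20.5^2/3) - 3*11
     = 0.109091 * 311.979 - 33
     = 1.034091.
Step 4: Ties present; correction factor C = 1 - 12/(10^3 - 10) = 0.987879. Corrected H = 1.034091 / 0.987879 = 1.046779.
Step 5: Under H0, H ~ chi^2(2); p-value = 0.592509.
Step 6: alpha = 0.05. fail to reject H0.

H = 1.0468, df = 2, p = 0.592509, fail to reject H0.


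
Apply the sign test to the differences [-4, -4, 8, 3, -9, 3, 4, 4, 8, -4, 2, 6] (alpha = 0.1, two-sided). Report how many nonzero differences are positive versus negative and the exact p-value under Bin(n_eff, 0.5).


Step 1: Discard zero differences. Original n = 12; n_eff = number of nonzero differences = 12.
Nonzero differences (with sign): -4, -4, +8, +3, -9, +3, +4, +4, +8, -4, +2, +6
Step 2: Count signs: positive = 8, negative = 4.
Step 3: Under H0: P(positive) = 0.5, so the number of positives S ~ Bin(12, 0.5).
Step 4: Two-sided exact p-value = sum of Bin(12,0.5) probabilities at or below the observed probability = 0.387695.
Step 5: alpha = 0.1. fail to reject H0.

n_eff = 12, pos = 8, neg = 4, p = 0.387695, fail to reject H0.


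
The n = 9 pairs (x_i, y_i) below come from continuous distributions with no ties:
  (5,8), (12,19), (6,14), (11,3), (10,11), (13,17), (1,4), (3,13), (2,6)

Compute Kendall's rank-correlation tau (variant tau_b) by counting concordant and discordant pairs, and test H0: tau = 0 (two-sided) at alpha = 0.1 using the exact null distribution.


Step 1: Enumerate the 36 unordered pairs (i,j) with i<j and classify each by sign(x_j-x_i) * sign(y_j-y_i).
  (1,2):dx=+7,dy=+11->C; (1,3):dx=+1,dy=+6->C; (1,4):dx=+6,dy=-5->D; (1,5):dx=+5,dy=+3->C
  (1,6):dx=+8,dy=+9->C; (1,7):dx=-4,dy=-4->C; (1,8):dx=-2,dy=+5->D; (1,9):dx=-3,dy=-2->C
  (2,3):dx=-6,dy=-5->C; (2,4):dx=-1,dy=-16->C; (2,5):dx=-2,dy=-8->C; (2,6):dx=+1,dy=-2->D
  (2,7):dx=-11,dy=-15->C; (2,8):dx=-9,dy=-6->C; (2,9):dx=-10,dy=-13->C; (3,4):dx=+5,dy=-11->D
  (3,5):dx=+4,dy=-3->D; (3,6):dx=+7,dy=+3->C; (3,7):dx=-5,dy=-10->C; (3,8):dx=-3,dy=-1->C
  (3,9):dx=-4,dy=-8->C; (4,5):dx=-1,dy=+8->D; (4,6):dx=+2,dy=+14->C; (4,7):dx=-10,dy=+1->D
  (4,8):dx=-8,dy=+10->D; (4,9):dx=-9,dy=+3->D; (5,6):dx=+3,dy=+6->C; (5,7):dx=-9,dy=-7->C
  (5,8):dx=-7,dy=+2->D; (5,9):dx=-8,dy=-5->C; (6,7):dx=-12,dy=-13->C; (6,8):dx=-10,dy=-4->C
  (6,9):dx=-11,dy=-11->C; (7,8):dx=+2,dy=+9->C; (7,9):dx=+1,dy=+2->C; (8,9):dx=-1,dy=-7->C
Step 2: C = 26, D = 10, total pairs = 36.
Step 3: tau = (C - D)/(n(n-1)/2) = (26 - 10)/36 = 0.444444.
Step 4: Exact two-sided p-value (enumerate n! = 362880 permutations of y under H0): p = 0.119439.
Step 5: alpha = 0.1. fail to reject H0.

tau_b = 0.4444 (C=26, D=10), p = 0.119439, fail to reject H0.


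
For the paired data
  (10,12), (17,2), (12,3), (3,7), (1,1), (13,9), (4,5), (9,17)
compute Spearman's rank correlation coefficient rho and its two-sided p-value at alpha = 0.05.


Step 1: Rank x and y separately (midranks; no ties here).
rank(x): 10->5, 17->8, 12->6, 3->2, 1->1, 13->7, 4->3, 9->4
rank(y): 12->7, 2->2, 3->3, 7->5, 1->1, 9->6, 5->4, 17->8
Step 2: d_i = R_x(i) - R_y(i); compute d_i^2.
  (5-7)^2=4, (8-2)^2=36, (6-3)^2=9, (2-5)^2=9, (1-1)^2=0, (7-6)^2=1, (3-4)^2=1, (4-8)^2=16
sum(d^2) = 76.
Step 3: rho = 1 - 6*76 / (8*(8^2 - 1)) = 1 - 456/504 = 0.095238.
Step 4: Under H0, t = rho * sqrt((n-2)/(1-rho^2)) = 0.2343 ~ t(6).
Step 5: Two-sided p-value from the t-distribution with 6 df = 0.822505.
Step 6: alpha = 0.05. fail to reject H0.

rho = 0.0952, p = 0.822505, fail to reject H0 at alpha = 0.05.


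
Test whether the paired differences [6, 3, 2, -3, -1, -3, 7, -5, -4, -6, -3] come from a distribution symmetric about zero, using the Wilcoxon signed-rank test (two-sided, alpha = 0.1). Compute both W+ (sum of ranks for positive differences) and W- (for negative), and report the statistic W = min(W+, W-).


Step 1: Drop any zero differences (none here) and take |d_i|.
|d| = [6, 3, 2, 3, 1, 3, 7, 5, 4, 6, 3]
Step 2: Midrank |d_i| (ties get averaged ranks).
ranks: |6|->9.5, |3|->4.5, |2|->2, |3|->4.5, |1|->1, |3|->4.5, |7|->11, |5|->8, |4|->7, |6|->9.5, |3|->4.5
Step 3: Attach original signs; sum ranks with positive sign and with negative sign.
W+ = 9.5 + 4.5 + 2 + 11 = 27
W- = 4.5 + 1 + 4.5 + 8 + 7 + 9.5 + 4.5 = 39
(Check: W+ + W- = 66 should equal n(n+1)/2 = 66.)
Step 4: Test statistic W = min(W+, W-) = 27.
Step 5: Ties in |d|, so use the tie-corrected normal approximation.
        E[W] = n(n+1)/4 = 11*12/4 = 33.
        Tie groups: |d|=3 (t=4), |d|=6 (t=2); sum(t^3 - t) = 66.
        Var[W] = n(n+1)(2n+1)/24 - sum(t^3-t)/48 = 3036/24 - 66/48 = 125.125.
        z = (W - E[W]) / sqrt(Var[W]) = (27 - 33) / 11.1859 = -0.5364.
        Two-sided p = 2*Phi(z) = 0.591690.
Step 6: alpha = 0.1. fail to reject H0.

W+ = 27, W- = 39, W = min = 27, p = 0.591690, fail to reject H0.


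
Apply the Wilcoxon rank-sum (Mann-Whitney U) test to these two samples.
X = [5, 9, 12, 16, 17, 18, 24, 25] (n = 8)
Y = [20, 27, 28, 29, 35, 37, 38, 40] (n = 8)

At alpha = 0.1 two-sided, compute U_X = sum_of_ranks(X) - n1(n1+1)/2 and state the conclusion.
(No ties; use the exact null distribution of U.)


Step 1: Combine and sort all 16 observations; assign midranks.
sorted (value, group): (5,X), (9,X), (12,X), (16,X), (17,X), (18,X), (20,Y), (24,X), (25,X), (27,Y), (28,Y), (29,Y), (35,Y), (37,Y), (38,Y), (40,Y)
ranks: 5->1, 9->2, 12->3, 16->4, 17->5, 18->6, 20->7, 24->8, 25->9, 27->10, 28->11, 29->12, 35->13, 37->14, 38->15, 40->16
Step 2: Rank sum for X: R1 = 1 + 2 + 3 + 4 + 5 + 6 + 8 + 9 = 38.
Step 3: U_X = R1 - n1(n1+1)/2 = 38 - 8*9/2 = 38 - 36 = 2.
       U_Y = n1*n2 - U_X = 64 - 2 = 62.
Step 4: No ties, so the exact null distribution of U (based on enumerating the C(16,8) = 12870 equally likely rank assignments) gives the two-sided p-value.
Step 5: p-value = 0.000622; compare to alpha = 0.1. reject H0.

U_X = 2, p = 0.000622, reject H0 at alpha = 0.1.


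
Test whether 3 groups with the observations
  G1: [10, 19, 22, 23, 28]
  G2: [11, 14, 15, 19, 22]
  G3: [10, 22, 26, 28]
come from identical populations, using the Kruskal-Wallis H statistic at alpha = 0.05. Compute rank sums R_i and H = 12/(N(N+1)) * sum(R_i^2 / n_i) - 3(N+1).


Step 1: Combine all N = 14 observations and assign midranks.
sorted (value, group, rank): (10,G1,1.5), (10,G3,1.5), (11,G2,3), (14,G2,4), (15,G2,5), (19,G1,6.5), (19,G2,6.5), (22,G1,9), (22,G2,9), (22,G3,9), (23,G1,11), (26,G3,12), (28,G1,13.5), (28,G3,13.5)
Step 2: Sum ranks within each group.
R_1 = 41.5 (n_1 = 5)
R_2 = 27.5 (n_2 = 5)
R_3 = 36 (n_3 = 4)
Step 3: H = 12/(N(N+1)) * sum(R_i^2/n_i) - 3(N+1)
     = 12/(14*15) * (41.5^2/5 + 27.5^2/5 + 36^2/4) - 3*15
     = 0.057143 * 819.7 - 45
     = 1.840000.
Step 4: Ties present; correction factor C = 1 - 42/(14^3 - 14) = 0.984615. Corrected H = 1.840000 / 0.984615 = 1.868750.
Step 5: Under H0, H ~ chi^2(2); p-value = 0.392831.
Step 6: alpha = 0.05. fail to reject H0.

H = 1.8688, df = 2, p = 0.392831, fail to reject H0.


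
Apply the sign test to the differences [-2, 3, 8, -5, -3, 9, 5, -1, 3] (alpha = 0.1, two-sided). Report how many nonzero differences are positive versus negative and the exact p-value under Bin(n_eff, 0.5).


Step 1: Discard zero differences. Original n = 9; n_eff = number of nonzero differences = 9.
Nonzero differences (with sign): -2, +3, +8, -5, -3, +9, +5, -1, +3
Step 2: Count signs: positive = 5, negative = 4.
Step 3: Under H0: P(positive) = 0.5, so the number of positives S ~ Bin(9, 0.5).
Step 4: Two-sided exact p-value = sum of Bin(9,0.5) probabilities at or below the observed probability = 1.000000.
Step 5: alpha = 0.1. fail to reject H0.

n_eff = 9, pos = 5, neg = 4, p = 1.000000, fail to reject H0.


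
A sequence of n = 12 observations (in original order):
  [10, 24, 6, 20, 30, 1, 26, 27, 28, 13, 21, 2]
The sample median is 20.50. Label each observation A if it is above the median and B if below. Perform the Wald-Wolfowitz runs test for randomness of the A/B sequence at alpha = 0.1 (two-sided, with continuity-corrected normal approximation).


Step 1: Compute median = 20.50; label A = above, B = below.
Labels in order: BABBABAAABAB  (n_A = 6, n_B = 6)
Step 2: Count runs R = 9.
Step 3: Under H0 (random ordering), E[R] = 2*n_A*n_B/(n_A+n_B) + 1 = 2*6*6/12 + 1 = 7.0000.
        Var[R] = 2*n_A*n_B*(2*n_A*n_B - n_A - n_B) / ((n_A+n_B)^2 * (n_A+n_B-1)) = 4320/1584 = 2.7273.
        SD[R] = 1.6514.
Step 4: Continuity-corrected z = (R - 0.5 - E[R]) / SD[R] = (9 - 0.5 - 7.0000) / 1.6514 = 0.9083.
Step 5: Two-sided p-value via normal approximation = 2*(1 - Phi(|z|)) = 0.363722.
Step 6: alpha = 0.1. fail to reject H0.

R = 9, z = 0.9083, p = 0.363722, fail to reject H0.


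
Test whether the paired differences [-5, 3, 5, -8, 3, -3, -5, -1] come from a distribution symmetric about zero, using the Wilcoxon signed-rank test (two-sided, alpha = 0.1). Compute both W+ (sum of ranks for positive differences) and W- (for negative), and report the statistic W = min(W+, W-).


Step 1: Drop any zero differences (none here) and take |d_i|.
|d| = [5, 3, 5, 8, 3, 3, 5, 1]
Step 2: Midrank |d_i| (ties get averaged ranks).
ranks: |5|->6, |3|->3, |5|->6, |8|->8, |3|->3, |3|->3, |5|->6, |1|->1
Step 3: Attach original signs; sum ranks with positive sign and with negative sign.
W+ = 3 + 6 + 3 = 12
W- = 6 + 8 + 3 + 6 + 1 = 24
(Check: W+ + W- = 36 should equal n(n+1)/2 = 36.)
Step 4: Test statistic W = min(W+, W-) = 12.
Step 5: Ties in |d|, so use the tie-corrected normal approximation.
        E[W] = n(n+1)/4 = 8*9/4 = 18.
        Tie groups: |d|=3 (t=3), |d|=5 (t=3); sum(t^3 - t) = 48.
        Var[W] = n(n+1)(2n+1)/24 - sum(t^3-t)/48 = 1224/24 - 48/48 = 50.
        z = (W - E[W]) / sqrt(Var[W]) = (12 - 18) / 7.0711 = -0.8485.
        Two-sided p = 2*Phi(z) = 0.396144.
Step 6: alpha = 0.1. fail to reject H0.

W+ = 12, W- = 24, W = min = 12, p = 0.396144, fail to reject H0.


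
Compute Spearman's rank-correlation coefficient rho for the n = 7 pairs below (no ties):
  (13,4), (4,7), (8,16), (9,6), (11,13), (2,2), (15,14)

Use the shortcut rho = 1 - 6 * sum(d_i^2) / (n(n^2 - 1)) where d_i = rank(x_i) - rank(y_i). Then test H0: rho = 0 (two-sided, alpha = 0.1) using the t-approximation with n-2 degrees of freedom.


Step 1: Rank x and y separately (midranks; no ties here).
rank(x): 13->6, 4->2, 8->3, 9->4, 11->5, 2->1, 15->7
rank(y): 4->2, 7->4, 16->7, 6->3, 13->5, 2->1, 14->6
Step 2: d_i = R_x(i) - R_y(i); compute d_i^2.
  (6-2)^2=16, (2-4)^2=4, (3-7)^2=16, (4-3)^2=1, (5-5)^2=0, (1-1)^2=0, (7-6)^2=1
sum(d^2) = 38.
Step 3: rho = 1 - 6*38 / (7*(7^2 - 1)) = 1 - 228/336 = 0.321429.
Step 4: Under H0, t = rho * sqrt((n-2)/(1-rho^2)) = 0.7590 ~ t(5).
Step 5: Two-sided p-value from the t-distribution with 5 df = 0.482072.
Step 6: alpha = 0.1. fail to reject H0.

rho = 0.3214, p = 0.482072, fail to reject H0 at alpha = 0.1.


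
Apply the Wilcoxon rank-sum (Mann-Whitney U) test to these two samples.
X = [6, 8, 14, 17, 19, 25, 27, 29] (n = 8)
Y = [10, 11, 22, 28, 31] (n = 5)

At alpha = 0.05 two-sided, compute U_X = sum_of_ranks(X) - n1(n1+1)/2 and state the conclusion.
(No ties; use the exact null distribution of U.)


Step 1: Combine and sort all 13 observations; assign midranks.
sorted (value, group): (6,X), (8,X), (10,Y), (11,Y), (14,X), (17,X), (19,X), (22,Y), (25,X), (27,X), (28,Y), (29,X), (31,Y)
ranks: 6->1, 8->2, 10->3, 11->4, 14->5, 17->6, 19->7, 22->8, 25->9, 27->10, 28->11, 29->12, 31->13
Step 2: Rank sum for X: R1 = 1 + 2 + 5 + 6 + 7 + 9 + 10 + 12 = 52.
Step 3: U_X = R1 - n1(n1+1)/2 = 52 - 8*9/2 = 52 - 36 = 16.
       U_Y = n1*n2 - U_X = 40 - 16 = 24.
Step 4: No ties, so the exact null distribution of U (based on enumerating the C(13,8) = 1287 equally likely rank assignments) gives the two-sided p-value.
Step 5: p-value = 0.621601; compare to alpha = 0.05. fail to reject H0.

U_X = 16, p = 0.621601, fail to reject H0 at alpha = 0.05.


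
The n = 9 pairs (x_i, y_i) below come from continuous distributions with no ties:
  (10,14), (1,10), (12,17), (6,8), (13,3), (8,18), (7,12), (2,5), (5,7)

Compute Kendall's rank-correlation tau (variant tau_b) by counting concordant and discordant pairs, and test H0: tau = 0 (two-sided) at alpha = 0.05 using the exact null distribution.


Step 1: Enumerate the 36 unordered pairs (i,j) with i<j and classify each by sign(x_j-x_i) * sign(y_j-y_i).
  (1,2):dx=-9,dy=-4->C; (1,3):dx=+2,dy=+3->C; (1,4):dx=-4,dy=-6->C; (1,5):dx=+3,dy=-11->D
  (1,6):dx=-2,dy=+4->D; (1,7):dx=-3,dy=-2->C; (1,8):dx=-8,dy=-9->C; (1,9):dx=-5,dy=-7->C
  (2,3):dx=+11,dy=+7->C; (2,4):dx=+5,dy=-2->D; (2,5):dx=+12,dy=-7->D; (2,6):dx=+7,dy=+8->C
  (2,7):dx=+6,dy=+2->C; (2,8):dx=+1,dy=-5->D; (2,9):dx=+4,dy=-3->D; (3,4):dx=-6,dy=-9->C
  (3,5):dx=+1,dy=-14->D; (3,6):dx=-4,dy=+1->D; (3,7):dx=-5,dy=-5->C; (3,8):dx=-10,dy=-12->C
  (3,9):dx=-7,dy=-10->C; (4,5):dx=+7,dy=-5->D; (4,6):dx=+2,dy=+10->C; (4,7):dx=+1,dy=+4->C
  (4,8):dx=-4,dy=-3->C; (4,9):dx=-1,dy=-1->C; (5,6):dx=-5,dy=+15->D; (5,7):dx=-6,dy=+9->D
  (5,8):dx=-11,dy=+2->D; (5,9):dx=-8,dy=+4->D; (6,7):dx=-1,dy=-6->C; (6,8):dx=-6,dy=-13->C
  (6,9):dx=-3,dy=-11->C; (7,8):dx=-5,dy=-7->C; (7,9):dx=-2,dy=-5->C; (8,9):dx=+3,dy=+2->C
Step 2: C = 23, D = 13, total pairs = 36.
Step 3: tau = (C - D)/(n(n-1)/2) = (23 - 13)/36 = 0.277778.
Step 4: Exact two-sided p-value (enumerate n! = 362880 permutations of y under H0): p = 0.358488.
Step 5: alpha = 0.05. fail to reject H0.

tau_b = 0.2778 (C=23, D=13), p = 0.358488, fail to reject H0.


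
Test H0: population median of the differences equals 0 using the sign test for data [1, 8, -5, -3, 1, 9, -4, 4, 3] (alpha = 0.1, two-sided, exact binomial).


Step 1: Discard zero differences. Original n = 9; n_eff = number of nonzero differences = 9.
Nonzero differences (with sign): +1, +8, -5, -3, +1, +9, -4, +4, +3
Step 2: Count signs: positive = 6, negative = 3.
Step 3: Under H0: P(positive) = 0.5, so the number of positives S ~ Bin(9, 0.5).
Step 4: Two-sided exact p-value = sum of Bin(9,0.5) probabilities at or below the observed probability = 0.507812.
Step 5: alpha = 0.1. fail to reject H0.

n_eff = 9, pos = 6, neg = 3, p = 0.507812, fail to reject H0.


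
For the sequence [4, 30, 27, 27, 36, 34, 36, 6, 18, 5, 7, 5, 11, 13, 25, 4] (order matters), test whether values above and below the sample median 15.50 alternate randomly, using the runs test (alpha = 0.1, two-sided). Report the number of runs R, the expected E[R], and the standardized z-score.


Step 1: Compute median = 15.50; label A = above, B = below.
Labels in order: BAAAAAABABBBBBAB  (n_A = 8, n_B = 8)
Step 2: Count runs R = 7.
Step 3: Under H0 (random ordering), E[R] = 2*n_A*n_B/(n_A+n_B) + 1 = 2*8*8/16 + 1 = 9.0000.
        Var[R] = 2*n_A*n_B*(2*n_A*n_B - n_A - n_B) / ((n_A+n_B)^2 * (n_A+n_B-1)) = 14336/3840 = 3.7333.
        SD[R] = 1.9322.
Step 4: Continuity-corrected z = (R + 0.5 - E[R]) / SD[R] = (7 + 0.5 - 9.0000) / 1.9322 = -0.7763.
Step 5: Two-sided p-value via normal approximation = 2*(1 - Phi(|z|)) = 0.437558.
Step 6: alpha = 0.1. fail to reject H0.

R = 7, z = -0.7763, p = 0.437558, fail to reject H0.


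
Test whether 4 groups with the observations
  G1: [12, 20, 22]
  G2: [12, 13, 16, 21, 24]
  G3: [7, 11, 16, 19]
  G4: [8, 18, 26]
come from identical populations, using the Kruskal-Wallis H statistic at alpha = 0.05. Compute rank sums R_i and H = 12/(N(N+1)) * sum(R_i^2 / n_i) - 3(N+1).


Step 1: Combine all N = 15 observations and assign midranks.
sorted (value, group, rank): (7,G3,1), (8,G4,2), (11,G3,3), (12,G1,4.5), (12,G2,4.5), (13,G2,6), (16,G2,7.5), (16,G3,7.5), (18,G4,9), (19,G3,10), (20,G1,11), (21,G2,12), (22,G1,13), (24,G2,14), (26,G4,15)
Step 2: Sum ranks within each group.
R_1 = 28.5 (n_1 = 3)
R_2 = 44 (n_2 = 5)
R_3 = 21.5 (n_3 = 4)
R_4 = 26 (n_4 = 3)
Step 3: H = 12/(N(N+1)) * sum(R_i^2/n_i) - 3(N+1)
     = 12/(15*16) * (28.5^2/3 + 44^2/5 + 21.5^2/4 + 26^2/3) - 3*16
     = 0.050000 * 998.846 - 48
     = 1.942292.
Step 4: Ties present; correction factor C = 1 - 12/(15^3 - 15) = 0.996429. Corrected H = 1.942292 / 0.996429 = 1.949253.
Step 5: Under H0, H ~ chi^2(3); p-value = 0.583006.
Step 6: alpha = 0.05. fail to reject H0.

H = 1.9493, df = 3, p = 0.583006, fail to reject H0.


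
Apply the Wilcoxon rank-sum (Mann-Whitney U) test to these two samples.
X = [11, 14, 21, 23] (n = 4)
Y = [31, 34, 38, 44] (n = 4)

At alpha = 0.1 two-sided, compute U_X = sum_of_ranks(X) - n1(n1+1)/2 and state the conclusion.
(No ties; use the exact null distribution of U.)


Step 1: Combine and sort all 8 observations; assign midranks.
sorted (value, group): (11,X), (14,X), (21,X), (23,X), (31,Y), (34,Y), (38,Y), (44,Y)
ranks: 11->1, 14->2, 21->3, 23->4, 31->5, 34->6, 38->7, 44->8
Step 2: Rank sum for X: R1 = 1 + 2 + 3 + 4 = 10.
Step 3: U_X = R1 - n1(n1+1)/2 = 10 - 4*5/2 = 10 - 10 = 0.
       U_Y = n1*n2 - U_X = 16 - 0 = 16.
Step 4: No ties, so the exact null distribution of U (based on enumerating the C(8,4) = 70 equally likely rank assignments) gives the two-sided p-value.
Step 5: p-value = 0.028571; compare to alpha = 0.1. reject H0.

U_X = 0, p = 0.028571, reject H0 at alpha = 0.1.


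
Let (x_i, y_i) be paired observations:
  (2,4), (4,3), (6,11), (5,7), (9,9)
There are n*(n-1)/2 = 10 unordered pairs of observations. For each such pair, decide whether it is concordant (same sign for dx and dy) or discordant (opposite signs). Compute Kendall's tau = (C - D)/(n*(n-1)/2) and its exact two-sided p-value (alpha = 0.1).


Step 1: Enumerate the 10 unordered pairs (i,j) with i<j and classify each by sign(x_j-x_i) * sign(y_j-y_i).
  (1,2):dx=+2,dy=-1->D; (1,3):dx=+4,dy=+7->C; (1,4):dx=+3,dy=+3->C; (1,5):dx=+7,dy=+5->C
  (2,3):dx=+2,dy=+8->C; (2,4):dx=+1,dy=+4->C; (2,5):dx=+5,dy=+6->C; (3,4):dx=-1,dy=-4->C
  (3,5):dx=+3,dy=-2->D; (4,5):dx=+4,dy=+2->C
Step 2: C = 8, D = 2, total pairs = 10.
Step 3: tau = (C - D)/(n(n-1)/2) = (8 - 2)/10 = 0.600000.
Step 4: Exact two-sided p-value (enumerate n! = 120 permutations of y under H0): p = 0.233333.
Step 5: alpha = 0.1. fail to reject H0.

tau_b = 0.6000 (C=8, D=2), p = 0.233333, fail to reject H0.


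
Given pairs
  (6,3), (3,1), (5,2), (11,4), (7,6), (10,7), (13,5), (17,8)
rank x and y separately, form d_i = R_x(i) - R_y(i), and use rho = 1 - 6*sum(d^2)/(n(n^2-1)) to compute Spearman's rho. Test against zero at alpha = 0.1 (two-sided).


Step 1: Rank x and y separately (midranks; no ties here).
rank(x): 6->3, 3->1, 5->2, 11->6, 7->4, 10->5, 13->7, 17->8
rank(y): 3->3, 1->1, 2->2, 4->4, 6->6, 7->7, 5->5, 8->8
Step 2: d_i = R_x(i) - R_y(i); compute d_i^2.
  (3-3)^2=0, (1-1)^2=0, (2-2)^2=0, (6-4)^2=4, (4-6)^2=4, (5-7)^2=4, (7-5)^2=4, (8-8)^2=0
sum(d^2) = 16.
Step 3: rho = 1 - 6*16 / (8*(8^2 - 1)) = 1 - 96/504 = 0.809524.
Step 4: Under H0, t = rho * sqrt((n-2)/(1-rho^2)) = 3.3776 ~ t(6).
Step 5: Two-sided p-value from the t-distribution with 6 df = 0.014903.
Step 6: alpha = 0.1. reject H0.

rho = 0.8095, p = 0.014903, reject H0 at alpha = 0.1.


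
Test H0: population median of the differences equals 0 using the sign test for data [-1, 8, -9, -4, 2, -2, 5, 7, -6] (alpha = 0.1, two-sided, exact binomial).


Step 1: Discard zero differences. Original n = 9; n_eff = number of nonzero differences = 9.
Nonzero differences (with sign): -1, +8, -9, -4, +2, -2, +5, +7, -6
Step 2: Count signs: positive = 4, negative = 5.
Step 3: Under H0: P(positive) = 0.5, so the number of positives S ~ Bin(9, 0.5).
Step 4: Two-sided exact p-value = sum of Bin(9,0.5) probabilities at or below the observed probability = 1.000000.
Step 5: alpha = 0.1. fail to reject H0.

n_eff = 9, pos = 4, neg = 5, p = 1.000000, fail to reject H0.


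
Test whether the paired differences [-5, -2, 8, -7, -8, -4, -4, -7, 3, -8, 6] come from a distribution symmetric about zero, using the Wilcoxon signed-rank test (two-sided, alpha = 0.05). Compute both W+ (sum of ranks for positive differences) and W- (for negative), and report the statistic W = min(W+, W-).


Step 1: Drop any zero differences (none here) and take |d_i|.
|d| = [5, 2, 8, 7, 8, 4, 4, 7, 3, 8, 6]
Step 2: Midrank |d_i| (ties get averaged ranks).
ranks: |5|->5, |2|->1, |8|->10, |7|->7.5, |8|->10, |4|->3.5, |4|->3.5, |7|->7.5, |3|->2, |8|->10, |6|->6
Step 3: Attach original signs; sum ranks with positive sign and with negative sign.
W+ = 10 + 2 + 6 = 18
W- = 5 + 1 + 7.5 + 10 + 3.5 + 3.5 + 7.5 + 10 = 48
(Check: W+ + W- = 66 should equal n(n+1)/2 = 66.)
Step 4: Test statistic W = min(W+, W-) = 18.
Step 5: Ties in |d|, so use the tie-corrected normal approximation.
        E[W] = n(n+1)/4 = 11*12/4 = 33.
        Tie groups: |d|=4 (t=2), |d|=7 (t=2), |d|=8 (t=3); sum(t^3 - t) = 36.
        Var[W] = n(n+1)(2n+1)/24 - sum(t^3-t)/48 = 3036/24 - 36/48 = 125.75.
        z = (W - E[W]) / sqrt(Var[W]) = (18 - 33) / 11.2138 = -1.3376.
        Two-sided p = 2*Phi(z) = 0.181016.
Step 6: alpha = 0.05. fail to reject H0.

W+ = 18, W- = 48, W = min = 18, p = 0.181016, fail to reject H0.


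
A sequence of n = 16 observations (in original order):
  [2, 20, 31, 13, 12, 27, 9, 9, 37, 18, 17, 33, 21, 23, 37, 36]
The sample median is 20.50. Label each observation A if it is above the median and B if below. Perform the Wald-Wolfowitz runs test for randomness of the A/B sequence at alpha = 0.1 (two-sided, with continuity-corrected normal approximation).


Step 1: Compute median = 20.50; label A = above, B = below.
Labels in order: BBABBABBABBAAAAA  (n_A = 8, n_B = 8)
Step 2: Count runs R = 8.
Step 3: Under H0 (random ordering), E[R] = 2*n_A*n_B/(n_A+n_B) + 1 = 2*8*8/16 + 1 = 9.0000.
        Var[R] = 2*n_A*n_B*(2*n_A*n_B - n_A - n_B) / ((n_A+n_B)^2 * (n_A+n_B-1)) = 14336/3840 = 3.7333.
        SD[R] = 1.9322.
Step 4: Continuity-corrected z = (R + 0.5 - E[R]) / SD[R] = (8 + 0.5 - 9.0000) / 1.9322 = -0.2588.
Step 5: Two-sided p-value via normal approximation = 2*(1 - Phi(|z|)) = 0.795809.
Step 6: alpha = 0.1. fail to reject H0.

R = 8, z = -0.2588, p = 0.795809, fail to reject H0.


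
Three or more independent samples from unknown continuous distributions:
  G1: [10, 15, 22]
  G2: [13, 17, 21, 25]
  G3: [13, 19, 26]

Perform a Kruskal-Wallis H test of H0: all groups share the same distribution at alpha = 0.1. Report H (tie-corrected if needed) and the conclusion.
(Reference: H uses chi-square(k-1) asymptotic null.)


Step 1: Combine all N = 10 observations and assign midranks.
sorted (value, group, rank): (10,G1,1), (13,G2,2.5), (13,G3,2.5), (15,G1,4), (17,G2,5), (19,G3,6), (21,G2,7), (22,G1,8), (25,G2,9), (26,G3,10)
Step 2: Sum ranks within each group.
R_1 = 13 (n_1 = 3)
R_2 = 23.5 (n_2 = 4)
R_3 = 18.5 (n_3 = 3)
Step 3: H = 12/(N(N+1)) * sum(R_i^2/n_i) - 3(N+1)
     = 12/(10*11) * (13^2/3 + 23.5^2/4 + 18.5^2/3) - 3*11
     = 0.109091 * 308.479 - 33
     = 0.652273.
Step 4: Ties present; correction factor C = 1 - 6/(10^3 - 10) = 0.993939. Corrected H = 0.652273 / 0.993939 = 0.656250.
Step 5: Under H0, H ~ chi^2(2); p-value = 0.720273.
Step 6: alpha = 0.1. fail to reject H0.

H = 0.6563, df = 2, p = 0.720273, fail to reject H0.


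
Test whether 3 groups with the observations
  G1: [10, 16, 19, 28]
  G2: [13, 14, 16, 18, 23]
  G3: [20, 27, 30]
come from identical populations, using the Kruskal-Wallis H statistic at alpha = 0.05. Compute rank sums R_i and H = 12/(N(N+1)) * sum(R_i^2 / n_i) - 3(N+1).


Step 1: Combine all N = 12 observations and assign midranks.
sorted (value, group, rank): (10,G1,1), (13,G2,2), (14,G2,3), (16,G1,4.5), (16,G2,4.5), (18,G2,6), (19,G1,7), (20,G3,8), (23,G2,9), (27,G3,10), (28,G1,11), (30,G3,12)
Step 2: Sum ranks within each group.
R_1 = 23.5 (n_1 = 4)
R_2 = 24.5 (n_2 = 5)
R_3 = 30 (n_3 = 3)
Step 3: H = 12/(N(N+1)) * sum(R_i^2/n_i) - 3(N+1)
     = 12/(12*13) * (23.5^2/4 + 24.5^2/5 + 30^2/3) - 3*13
     = 0.076923 * 558.112 - 39
     = 3.931731.
Step 4: Ties present; correction factor C = 1 - 6/(12^3 - 12) = 0.996503. Corrected H = 3.931731 / 0.996503 = 3.945526.
Step 5: Under H0, H ~ chi^2(2); p-value = 0.139072.
Step 6: alpha = 0.05. fail to reject H0.

H = 3.9455, df = 2, p = 0.139072, fail to reject H0.


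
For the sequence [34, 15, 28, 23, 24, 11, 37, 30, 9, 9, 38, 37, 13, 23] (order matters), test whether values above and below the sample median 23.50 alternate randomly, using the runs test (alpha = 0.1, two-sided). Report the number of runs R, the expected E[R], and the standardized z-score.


Step 1: Compute median = 23.50; label A = above, B = below.
Labels in order: ABABABAABBAABB  (n_A = 7, n_B = 7)
Step 2: Count runs R = 10.
Step 3: Under H0 (random ordering), E[R] = 2*n_A*n_B/(n_A+n_B) + 1 = 2*7*7/14 + 1 = 8.0000.
        Var[R] = 2*n_A*n_B*(2*n_A*n_B - n_A - n_B) / ((n_A+n_B)^2 * (n_A+n_B-1)) = 8232/2548 = 3.2308.
        SD[R] = 1.7974.
Step 4: Continuity-corrected z = (R - 0.5 - E[R]) / SD[R] = (10 - 0.5 - 8.0000) / 1.7974 = 0.8345.
Step 5: Two-sided p-value via normal approximation = 2*(1 - Phi(|z|)) = 0.403986.
Step 6: alpha = 0.1. fail to reject H0.

R = 10, z = 0.8345, p = 0.403986, fail to reject H0.


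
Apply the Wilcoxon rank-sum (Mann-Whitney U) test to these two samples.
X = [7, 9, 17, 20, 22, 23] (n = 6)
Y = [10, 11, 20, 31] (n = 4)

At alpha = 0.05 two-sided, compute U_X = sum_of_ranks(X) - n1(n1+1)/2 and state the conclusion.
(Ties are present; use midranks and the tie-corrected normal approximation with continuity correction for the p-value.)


Step 1: Combine and sort all 10 observations; assign midranks.
sorted (value, group): (7,X), (9,X), (10,Y), (11,Y), (17,X), (20,X), (20,Y), (22,X), (23,X), (31,Y)
ranks: 7->1, 9->2, 10->3, 11->4, 17->5, 20->6.5, 20->6.5, 22->8, 23->9, 31->10
Step 2: Rank sum for X: R1 = 1 + 2 + 5 + 6.5 + 8 + 9 = 31.5.
Step 3: U_X = R1 - n1(n1+1)/2 = 31.5 - 6*7/2 = 31.5 - 21 = 10.5.
       U_Y = n1*n2 - U_X = 24 - 10.5 = 13.5.
Step 4: Ties are present, so use the tie-corrected normal approximation (with continuity correction) for the p-value.
Step 5: p-value = 0.830664; compare to alpha = 0.05. fail to reject H0.

U_X = 10.5, p = 0.830664, fail to reject H0 at alpha = 0.05.


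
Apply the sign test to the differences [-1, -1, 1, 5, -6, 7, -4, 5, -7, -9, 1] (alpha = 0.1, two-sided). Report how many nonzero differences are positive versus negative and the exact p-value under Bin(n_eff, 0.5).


Step 1: Discard zero differences. Original n = 11; n_eff = number of nonzero differences = 11.
Nonzero differences (with sign): -1, -1, +1, +5, -6, +7, -4, +5, -7, -9, +1
Step 2: Count signs: positive = 5, negative = 6.
Step 3: Under H0: P(positive) = 0.5, so the number of positives S ~ Bin(11, 0.5).
Step 4: Two-sided exact p-value = sum of Bin(11,0.5) probabilities at or below the observed probability = 1.000000.
Step 5: alpha = 0.1. fail to reject H0.

n_eff = 11, pos = 5, neg = 6, p = 1.000000, fail to reject H0.


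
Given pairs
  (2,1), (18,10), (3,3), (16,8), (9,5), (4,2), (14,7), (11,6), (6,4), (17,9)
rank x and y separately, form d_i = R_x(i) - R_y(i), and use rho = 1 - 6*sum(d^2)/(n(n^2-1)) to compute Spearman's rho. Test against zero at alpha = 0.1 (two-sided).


Step 1: Rank x and y separately (midranks; no ties here).
rank(x): 2->1, 18->10, 3->2, 16->8, 9->5, 4->3, 14->7, 11->6, 6->4, 17->9
rank(y): 1->1, 10->10, 3->3, 8->8, 5->5, 2->2, 7->7, 6->6, 4->4, 9->9
Step 2: d_i = R_x(i) - R_y(i); compute d_i^2.
  (1-1)^2=0, (10-10)^2=0, (2-3)^2=1, (8-8)^2=0, (5-5)^2=0, (3-2)^2=1, (7-7)^2=0, (6-6)^2=0, (4-4)^2=0, (9-9)^2=0
sum(d^2) = 2.
Step 3: rho = 1 - 6*2 / (10*(10^2 - 1)) = 1 - 12/990 = 0.987879.
Step 4: Under H0, t = rho * sqrt((n-2)/(1-rho^2)) = 18.0003 ~ t(8).
Step 5: Two-sided p-value from the t-distribution with 8 df = 0.000000.
Step 6: alpha = 0.1. reject H0.

rho = 0.9879, p = 0.000000, reject H0 at alpha = 0.1.


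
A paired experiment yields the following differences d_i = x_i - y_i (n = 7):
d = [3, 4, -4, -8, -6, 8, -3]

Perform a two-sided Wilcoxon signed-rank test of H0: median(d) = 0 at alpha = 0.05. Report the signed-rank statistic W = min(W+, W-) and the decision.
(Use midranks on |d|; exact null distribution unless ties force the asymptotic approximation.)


Step 1: Drop any zero differences (none here) and take |d_i|.
|d| = [3, 4, 4, 8, 6, 8, 3]
Step 2: Midrank |d_i| (ties get averaged ranks).
ranks: |3|->1.5, |4|->3.5, |4|->3.5, |8|->6.5, |6|->5, |8|->6.5, |3|->1.5
Step 3: Attach original signs; sum ranks with positive sign and with negative sign.
W+ = 1.5 + 3.5 + 6.5 = 11.5
W- = 3.5 + 6.5 + 5 + 1.5 = 16.5
(Check: W+ + W- = 28 should equal n(n+1)/2 = 28.)
Step 4: Test statistic W = min(W+, W-) = 11.5.
Step 5: Ties in |d|, so use the tie-corrected normal approximation.
        E[W] = n(n+1)/4 = 7*8/4 = 14.
        Tie groups: |d|=3 (t=2), |d|=4 (t=2), |d|=8 (t=2); sum(t^3 - t) = 18.
        Var[W] = n(n+1)(2n+1)/24 - sum(t^3-t)/48 = 840/24 - 18/48 = 34.625.
        z = (W - E[W]) / sqrt(Var[W]) = (11.5 - 14) / 5.8843 = -0.4249.
        Two-sided p = 2*Phi(z) = 0.670939.
Step 6: alpha = 0.05. fail to reject H0.

W+ = 11.5, W- = 16.5, W = min = 11.5, p = 0.670939, fail to reject H0.
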